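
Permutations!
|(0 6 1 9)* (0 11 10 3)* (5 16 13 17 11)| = 11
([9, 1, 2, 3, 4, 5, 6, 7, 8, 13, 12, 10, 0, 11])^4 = [10, 1, 2, 3, 4, 5, 6, 7, 8, 12, 13, 9, 11, 0]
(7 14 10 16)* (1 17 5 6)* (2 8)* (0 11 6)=(0 11 6 1 17 5)(2 8)(7 14 10 16)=[11, 17, 8, 3, 4, 0, 1, 14, 2, 9, 16, 6, 12, 13, 10, 15, 7, 5]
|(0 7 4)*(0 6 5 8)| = |(0 7 4 6 5 8)| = 6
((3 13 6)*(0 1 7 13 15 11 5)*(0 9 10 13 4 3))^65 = (0 15 13 4 9 1 11 6 3 10 7 5)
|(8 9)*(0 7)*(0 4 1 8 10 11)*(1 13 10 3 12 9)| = 6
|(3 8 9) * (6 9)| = 4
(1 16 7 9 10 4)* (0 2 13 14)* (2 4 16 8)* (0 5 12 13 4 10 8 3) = (0 10 16 7 9 8 2 4 1 3)(5 12 13 14) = [10, 3, 4, 0, 1, 12, 6, 9, 2, 8, 16, 11, 13, 14, 5, 15, 7]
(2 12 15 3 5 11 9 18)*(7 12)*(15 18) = (2 7 12 18)(3 5 11 9 15) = [0, 1, 7, 5, 4, 11, 6, 12, 8, 15, 10, 9, 18, 13, 14, 3, 16, 17, 2]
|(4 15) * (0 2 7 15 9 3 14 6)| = 9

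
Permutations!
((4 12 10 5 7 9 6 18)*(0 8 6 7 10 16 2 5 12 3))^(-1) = (0 3 4 18 6 8)(2 16 12 10 5)(7 9)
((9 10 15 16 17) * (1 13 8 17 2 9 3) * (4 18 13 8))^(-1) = (1 3 17 8)(2 16 15 10 9)(4 13 18)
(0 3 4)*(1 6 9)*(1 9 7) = [3, 6, 2, 4, 0, 5, 7, 1, 8, 9] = (9)(0 3 4)(1 6 7)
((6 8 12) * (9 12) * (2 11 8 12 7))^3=((2 11 8 9 7)(6 12))^3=(2 9 11 7 8)(6 12)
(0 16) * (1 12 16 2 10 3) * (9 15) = [2, 12, 10, 1, 4, 5, 6, 7, 8, 15, 3, 11, 16, 13, 14, 9, 0] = (0 2 10 3 1 12 16)(9 15)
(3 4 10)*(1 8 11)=(1 8 11)(3 4 10)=[0, 8, 2, 4, 10, 5, 6, 7, 11, 9, 3, 1]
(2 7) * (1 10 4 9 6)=(1 10 4 9 6)(2 7)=[0, 10, 7, 3, 9, 5, 1, 2, 8, 6, 4]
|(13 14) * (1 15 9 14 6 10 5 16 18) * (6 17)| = 11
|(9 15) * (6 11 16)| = |(6 11 16)(9 15)| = 6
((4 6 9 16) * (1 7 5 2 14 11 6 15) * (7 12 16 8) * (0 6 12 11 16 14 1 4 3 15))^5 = (0 5 14)(1 3 9)(2 16 6)(4 7 12)(8 11 15)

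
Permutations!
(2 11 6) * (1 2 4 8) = [0, 2, 11, 3, 8, 5, 4, 7, 1, 9, 10, 6] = (1 2 11 6 4 8)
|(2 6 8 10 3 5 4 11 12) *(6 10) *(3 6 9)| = |(2 10 6 8 9 3 5 4 11 12)| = 10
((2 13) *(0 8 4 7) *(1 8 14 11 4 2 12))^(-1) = ((0 14 11 4 7)(1 8 2 13 12))^(-1) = (0 7 4 11 14)(1 12 13 2 8)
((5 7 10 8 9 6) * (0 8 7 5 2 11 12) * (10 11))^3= (0 6 7)(2 11 8)(9 10 12)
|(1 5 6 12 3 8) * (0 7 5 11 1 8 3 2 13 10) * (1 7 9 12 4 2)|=|(0 9 12 1 11 7 5 6 4 2 13 10)|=12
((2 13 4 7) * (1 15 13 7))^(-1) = ((1 15 13 4)(2 7))^(-1) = (1 4 13 15)(2 7)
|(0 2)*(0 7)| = |(0 2 7)| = 3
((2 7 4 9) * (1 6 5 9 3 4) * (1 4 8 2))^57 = (1 6 5 9)(2 4 8 7 3)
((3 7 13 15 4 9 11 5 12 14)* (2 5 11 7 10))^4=(2 3 12)(4 15 13 7 9)(5 10 14)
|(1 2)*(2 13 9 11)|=5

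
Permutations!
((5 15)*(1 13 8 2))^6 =((1 13 8 2)(5 15))^6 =(15)(1 8)(2 13)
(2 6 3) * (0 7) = (0 7)(2 6 3) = [7, 1, 6, 2, 4, 5, 3, 0]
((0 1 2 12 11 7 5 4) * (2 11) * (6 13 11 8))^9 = (13)(2 12)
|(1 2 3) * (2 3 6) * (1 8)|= 6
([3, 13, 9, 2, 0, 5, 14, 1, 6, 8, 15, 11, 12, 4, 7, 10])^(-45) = [4, 7, 3, 0, 13, 5, 8, 14, 9, 2, 15, 11, 12, 1, 6, 10]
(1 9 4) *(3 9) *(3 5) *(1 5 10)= (1 10)(3 9 4 5)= [0, 10, 2, 9, 5, 3, 6, 7, 8, 4, 1]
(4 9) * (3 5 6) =[0, 1, 2, 5, 9, 6, 3, 7, 8, 4] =(3 5 6)(4 9)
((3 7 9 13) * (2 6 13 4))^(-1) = ((2 6 13 3 7 9 4))^(-1) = (2 4 9 7 3 13 6)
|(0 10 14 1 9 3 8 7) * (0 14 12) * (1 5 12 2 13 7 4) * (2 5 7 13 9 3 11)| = |(0 10 5 12)(1 3 8 4)(2 9 11)(7 14)| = 12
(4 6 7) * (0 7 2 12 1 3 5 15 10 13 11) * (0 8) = (0 7 4 6 2 12 1 3 5 15 10 13 11 8) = [7, 3, 12, 5, 6, 15, 2, 4, 0, 9, 13, 8, 1, 11, 14, 10]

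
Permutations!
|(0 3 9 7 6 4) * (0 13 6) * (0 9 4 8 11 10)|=|(0 3 4 13 6 8 11 10)(7 9)|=8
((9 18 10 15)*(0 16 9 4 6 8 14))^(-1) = (0 14 8 6 4 15 10 18 9 16)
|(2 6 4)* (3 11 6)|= 5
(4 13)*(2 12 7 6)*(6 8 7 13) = (2 12 13 4 6)(7 8) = [0, 1, 12, 3, 6, 5, 2, 8, 7, 9, 10, 11, 13, 4]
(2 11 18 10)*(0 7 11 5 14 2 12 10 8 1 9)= (0 7 11 18 8 1 9)(2 5 14)(10 12)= [7, 9, 5, 3, 4, 14, 6, 11, 1, 0, 12, 18, 10, 13, 2, 15, 16, 17, 8]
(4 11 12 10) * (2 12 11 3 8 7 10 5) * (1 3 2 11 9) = [0, 3, 12, 8, 2, 11, 6, 10, 7, 1, 4, 9, 5] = (1 3 8 7 10 4 2 12 5 11 9)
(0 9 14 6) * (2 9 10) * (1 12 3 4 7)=(0 10 2 9 14 6)(1 12 3 4 7)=[10, 12, 9, 4, 7, 5, 0, 1, 8, 14, 2, 11, 3, 13, 6]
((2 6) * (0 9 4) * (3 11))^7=(0 9 4)(2 6)(3 11)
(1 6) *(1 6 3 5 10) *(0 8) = [8, 3, 2, 5, 4, 10, 6, 7, 0, 9, 1] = (0 8)(1 3 5 10)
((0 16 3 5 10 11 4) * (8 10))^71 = (0 4 11 10 8 5 3 16)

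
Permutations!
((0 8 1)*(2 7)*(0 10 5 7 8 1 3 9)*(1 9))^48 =((0 9)(1 10 5 7 2 8 3))^48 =(1 3 8 2 7 5 10)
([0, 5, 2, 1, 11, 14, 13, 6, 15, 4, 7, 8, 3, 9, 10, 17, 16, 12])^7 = [0, 9, 2, 13, 1, 4, 17, 15, 14, 3, 8, 5, 6, 12, 11, 10, 16, 7]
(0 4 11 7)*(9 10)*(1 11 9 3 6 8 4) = (0 1 11 7)(3 6 8 4 9 10) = [1, 11, 2, 6, 9, 5, 8, 0, 4, 10, 3, 7]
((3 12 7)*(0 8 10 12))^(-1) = ((0 8 10 12 7 3))^(-1) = (0 3 7 12 10 8)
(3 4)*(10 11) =[0, 1, 2, 4, 3, 5, 6, 7, 8, 9, 11, 10] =(3 4)(10 11)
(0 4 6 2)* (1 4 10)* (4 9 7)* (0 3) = (0 10 1 9 7 4 6 2 3) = [10, 9, 3, 0, 6, 5, 2, 4, 8, 7, 1]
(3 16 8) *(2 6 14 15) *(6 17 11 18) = [0, 1, 17, 16, 4, 5, 14, 7, 3, 9, 10, 18, 12, 13, 15, 2, 8, 11, 6] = (2 17 11 18 6 14 15)(3 16 8)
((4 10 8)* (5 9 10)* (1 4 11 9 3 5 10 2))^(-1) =((1 4 10 8 11 9 2)(3 5))^(-1) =(1 2 9 11 8 10 4)(3 5)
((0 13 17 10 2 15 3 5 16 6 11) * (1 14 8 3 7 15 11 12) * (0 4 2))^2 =((0 13 17 10)(1 14 8 3 5 16 6 12)(2 11 4)(7 15))^2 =(0 17)(1 8 5 6)(2 4 11)(3 16 12 14)(10 13)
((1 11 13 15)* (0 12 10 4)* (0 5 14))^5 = (0 14 5 4 10 12)(1 11 13 15)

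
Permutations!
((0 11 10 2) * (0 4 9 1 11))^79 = (1 11 10 2 4 9)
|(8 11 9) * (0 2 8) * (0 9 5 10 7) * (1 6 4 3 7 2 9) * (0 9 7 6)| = |(0 7 9 1)(2 8 11 5 10)(3 6 4)| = 60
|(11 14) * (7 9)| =2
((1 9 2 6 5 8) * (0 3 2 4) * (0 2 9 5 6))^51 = (0 3 9 4 2)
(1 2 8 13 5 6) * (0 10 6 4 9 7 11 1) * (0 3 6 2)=(0 10 2 8 13 5 4 9 7 11 1)(3 6)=[10, 0, 8, 6, 9, 4, 3, 11, 13, 7, 2, 1, 12, 5]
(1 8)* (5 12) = (1 8)(5 12) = [0, 8, 2, 3, 4, 12, 6, 7, 1, 9, 10, 11, 5]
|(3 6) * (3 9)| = 3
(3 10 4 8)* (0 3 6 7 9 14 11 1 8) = (0 3 10 4)(1 8 6 7 9 14 11) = [3, 8, 2, 10, 0, 5, 7, 9, 6, 14, 4, 1, 12, 13, 11]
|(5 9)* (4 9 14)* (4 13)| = 5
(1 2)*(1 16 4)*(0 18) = (0 18)(1 2 16 4) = [18, 2, 16, 3, 1, 5, 6, 7, 8, 9, 10, 11, 12, 13, 14, 15, 4, 17, 0]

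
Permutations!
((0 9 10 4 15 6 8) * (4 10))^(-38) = ((0 9 4 15 6 8))^(-38) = (0 6 4)(8 15 9)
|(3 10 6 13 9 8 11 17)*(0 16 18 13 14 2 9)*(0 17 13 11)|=13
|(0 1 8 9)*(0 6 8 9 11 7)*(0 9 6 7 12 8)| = 6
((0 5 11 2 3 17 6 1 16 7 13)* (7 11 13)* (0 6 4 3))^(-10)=(0 11 1 13)(2 16 6 5)(3 4 17)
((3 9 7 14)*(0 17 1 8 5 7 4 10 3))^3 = (0 8 14 1 7 17 5)(3 10 4 9)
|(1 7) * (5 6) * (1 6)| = 4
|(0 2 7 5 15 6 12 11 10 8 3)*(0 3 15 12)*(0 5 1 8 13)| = |(0 2 7 1 8 15 6 5 12 11 10 13)| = 12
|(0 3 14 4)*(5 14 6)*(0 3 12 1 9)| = 20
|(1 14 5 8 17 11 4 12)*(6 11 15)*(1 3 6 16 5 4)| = |(1 14 4 12 3 6 11)(5 8 17 15 16)| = 35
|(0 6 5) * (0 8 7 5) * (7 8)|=2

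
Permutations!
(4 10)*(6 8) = (4 10)(6 8) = [0, 1, 2, 3, 10, 5, 8, 7, 6, 9, 4]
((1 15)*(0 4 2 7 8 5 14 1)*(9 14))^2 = ((0 4 2 7 8 5 9 14 1 15))^2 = (0 2 8 9 1)(4 7 5 14 15)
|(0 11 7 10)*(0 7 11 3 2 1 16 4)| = 6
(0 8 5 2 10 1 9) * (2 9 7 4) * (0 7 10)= (0 8 5 9 7 4 2)(1 10)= [8, 10, 0, 3, 2, 9, 6, 4, 5, 7, 1]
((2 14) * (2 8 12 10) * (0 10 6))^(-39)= (0 14 6 2 12 10 8)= ((0 10 2 14 8 12 6))^(-39)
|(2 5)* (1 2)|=3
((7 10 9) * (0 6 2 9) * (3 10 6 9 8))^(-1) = (0 10 3 8 2 6 7 9)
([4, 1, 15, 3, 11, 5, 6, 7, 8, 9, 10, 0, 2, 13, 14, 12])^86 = [11, 1, 12, 3, 0, 5, 6, 7, 8, 9, 10, 4, 15, 13, 14, 2]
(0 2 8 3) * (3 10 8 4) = [2, 1, 4, 0, 3, 5, 6, 7, 10, 9, 8] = (0 2 4 3)(8 10)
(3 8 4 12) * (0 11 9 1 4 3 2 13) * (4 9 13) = (0 11 13)(1 9)(2 4 12)(3 8) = [11, 9, 4, 8, 12, 5, 6, 7, 3, 1, 10, 13, 2, 0]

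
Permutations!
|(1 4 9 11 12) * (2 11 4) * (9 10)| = |(1 2 11 12)(4 10 9)| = 12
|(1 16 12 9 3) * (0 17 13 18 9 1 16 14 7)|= |(0 17 13 18 9 3 16 12 1 14 7)|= 11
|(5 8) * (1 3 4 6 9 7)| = 6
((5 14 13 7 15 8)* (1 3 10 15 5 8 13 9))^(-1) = ((1 3 10 15 13 7 5 14 9))^(-1) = (1 9 14 5 7 13 15 10 3)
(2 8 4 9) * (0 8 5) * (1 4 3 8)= [1, 4, 5, 8, 9, 0, 6, 7, 3, 2]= (0 1 4 9 2 5)(3 8)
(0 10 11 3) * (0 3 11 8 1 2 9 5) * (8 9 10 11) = (0 11 8 1 2 10 9 5) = [11, 2, 10, 3, 4, 0, 6, 7, 1, 5, 9, 8]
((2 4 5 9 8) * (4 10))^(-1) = (2 8 9 5 4 10)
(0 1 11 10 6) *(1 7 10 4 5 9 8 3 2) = (0 7 10 6)(1 11 4 5 9 8 3 2) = [7, 11, 1, 2, 5, 9, 0, 10, 3, 8, 6, 4]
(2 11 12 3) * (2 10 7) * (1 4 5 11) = [0, 4, 1, 10, 5, 11, 6, 2, 8, 9, 7, 12, 3] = (1 4 5 11 12 3 10 7 2)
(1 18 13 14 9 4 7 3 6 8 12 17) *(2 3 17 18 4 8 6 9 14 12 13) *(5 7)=[0, 4, 3, 9, 5, 7, 6, 17, 13, 8, 10, 11, 18, 12, 14, 15, 16, 1, 2]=(1 4 5 7 17)(2 3 9 8 13 12 18)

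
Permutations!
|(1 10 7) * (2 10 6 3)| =|(1 6 3 2 10 7)| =6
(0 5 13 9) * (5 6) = [6, 1, 2, 3, 4, 13, 5, 7, 8, 0, 10, 11, 12, 9] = (0 6 5 13 9)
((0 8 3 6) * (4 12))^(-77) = ((0 8 3 6)(4 12))^(-77) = (0 6 3 8)(4 12)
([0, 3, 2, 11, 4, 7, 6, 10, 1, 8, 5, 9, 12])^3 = [0, 9, 2, 8, 4, 5, 6, 7, 11, 3, 10, 1, 12]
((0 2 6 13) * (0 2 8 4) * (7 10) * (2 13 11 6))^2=((13)(0 8 4)(6 11)(7 10))^2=(13)(0 4 8)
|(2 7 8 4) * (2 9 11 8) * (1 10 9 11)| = |(1 10 9)(2 7)(4 11 8)| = 6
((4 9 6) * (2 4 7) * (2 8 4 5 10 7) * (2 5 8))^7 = (2 7 10 5 6 9 4 8)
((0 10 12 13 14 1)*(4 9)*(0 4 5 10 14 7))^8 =((0 14 1 4 9 5 10 12 13 7))^8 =(0 13 10 9 1)(4 14 7 12 5)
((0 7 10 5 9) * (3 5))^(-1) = ((0 7 10 3 5 9))^(-1) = (0 9 5 3 10 7)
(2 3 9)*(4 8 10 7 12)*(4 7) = [0, 1, 3, 9, 8, 5, 6, 12, 10, 2, 4, 11, 7] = (2 3 9)(4 8 10)(7 12)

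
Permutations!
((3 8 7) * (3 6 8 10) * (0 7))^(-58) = (10)(0 6)(7 8)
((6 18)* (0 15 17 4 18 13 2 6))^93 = ((0 15 17 4 18)(2 6 13))^93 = (0 4 15 18 17)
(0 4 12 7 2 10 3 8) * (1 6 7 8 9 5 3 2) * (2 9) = (0 4 12 8)(1 6 7)(2 10 9 5 3) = [4, 6, 10, 2, 12, 3, 7, 1, 0, 5, 9, 11, 8]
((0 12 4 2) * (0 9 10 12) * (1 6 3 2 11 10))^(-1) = (1 9 2 3 6)(4 12 10 11)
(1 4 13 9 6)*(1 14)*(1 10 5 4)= (4 13 9 6 14 10 5)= [0, 1, 2, 3, 13, 4, 14, 7, 8, 6, 5, 11, 12, 9, 10]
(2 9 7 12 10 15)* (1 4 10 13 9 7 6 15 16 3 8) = (1 4 10 16 3 8)(2 7 12 13 9 6 15) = [0, 4, 7, 8, 10, 5, 15, 12, 1, 6, 16, 11, 13, 9, 14, 2, 3]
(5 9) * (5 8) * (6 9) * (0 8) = (0 8 5 6 9) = [8, 1, 2, 3, 4, 6, 9, 7, 5, 0]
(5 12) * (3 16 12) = (3 16 12 5) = [0, 1, 2, 16, 4, 3, 6, 7, 8, 9, 10, 11, 5, 13, 14, 15, 12]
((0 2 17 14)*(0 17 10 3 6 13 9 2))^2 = (17)(2 3 13)(6 9 10) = ((2 10 3 6 13 9)(14 17))^2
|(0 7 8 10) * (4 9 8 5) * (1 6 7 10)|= |(0 10)(1 6 7 5 4 9 8)|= 14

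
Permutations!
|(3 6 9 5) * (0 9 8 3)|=3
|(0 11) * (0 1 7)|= |(0 11 1 7)|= 4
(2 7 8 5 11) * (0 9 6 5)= [9, 1, 7, 3, 4, 11, 5, 8, 0, 6, 10, 2]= (0 9 6 5 11 2 7 8)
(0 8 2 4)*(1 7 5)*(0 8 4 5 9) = (0 4 8 2 5 1 7 9) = [4, 7, 5, 3, 8, 1, 6, 9, 2, 0]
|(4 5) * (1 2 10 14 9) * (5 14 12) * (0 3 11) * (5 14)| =6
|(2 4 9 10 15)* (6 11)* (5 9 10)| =|(2 4 10 15)(5 9)(6 11)| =4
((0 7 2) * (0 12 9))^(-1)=(0 9 12 2 7)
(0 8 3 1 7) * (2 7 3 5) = (0 8 5 2 7)(1 3) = [8, 3, 7, 1, 4, 2, 6, 0, 5]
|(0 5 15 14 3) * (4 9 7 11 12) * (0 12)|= 10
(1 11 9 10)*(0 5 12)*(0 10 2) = [5, 11, 0, 3, 4, 12, 6, 7, 8, 2, 1, 9, 10] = (0 5 12 10 1 11 9 2)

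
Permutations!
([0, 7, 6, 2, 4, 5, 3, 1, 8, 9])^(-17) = [0, 7, 6, 2, 4, 5, 3, 1, 8, 9]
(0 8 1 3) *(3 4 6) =(0 8 1 4 6 3) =[8, 4, 2, 0, 6, 5, 3, 7, 1]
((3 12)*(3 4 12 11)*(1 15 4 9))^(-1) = (1 9 12 4 15)(3 11)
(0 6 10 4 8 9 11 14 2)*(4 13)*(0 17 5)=(0 6 10 13 4 8 9 11 14 2 17 5)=[6, 1, 17, 3, 8, 0, 10, 7, 9, 11, 13, 14, 12, 4, 2, 15, 16, 5]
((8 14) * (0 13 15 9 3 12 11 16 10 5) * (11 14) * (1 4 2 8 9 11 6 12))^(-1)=(0 5 10 16 11 15 13)(1 3 9 14 12 6 8 2 4)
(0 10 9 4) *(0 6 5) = [10, 1, 2, 3, 6, 0, 5, 7, 8, 4, 9] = (0 10 9 4 6 5)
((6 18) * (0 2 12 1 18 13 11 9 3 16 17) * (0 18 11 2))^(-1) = (1 12 2 13 6 18 17 16 3 9 11)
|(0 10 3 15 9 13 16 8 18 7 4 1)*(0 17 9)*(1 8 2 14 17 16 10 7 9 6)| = |(0 7 4 8 18 9 13 10 3 15)(1 16 2 14 17 6)| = 30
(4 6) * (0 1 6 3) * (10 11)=(0 1 6 4 3)(10 11)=[1, 6, 2, 0, 3, 5, 4, 7, 8, 9, 11, 10]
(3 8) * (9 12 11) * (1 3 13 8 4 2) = (1 3 4 2)(8 13)(9 12 11) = [0, 3, 1, 4, 2, 5, 6, 7, 13, 12, 10, 9, 11, 8]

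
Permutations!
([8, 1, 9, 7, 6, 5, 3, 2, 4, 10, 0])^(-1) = [10, 1, 7, 6, 8, 5, 4, 3, 0, 2, 9]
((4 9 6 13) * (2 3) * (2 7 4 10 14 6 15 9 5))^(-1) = ((2 3 7 4 5)(6 13 10 14)(9 15))^(-1) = (2 5 4 7 3)(6 14 10 13)(9 15)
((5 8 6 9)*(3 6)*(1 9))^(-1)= ((1 9 5 8 3 6))^(-1)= (1 6 3 8 5 9)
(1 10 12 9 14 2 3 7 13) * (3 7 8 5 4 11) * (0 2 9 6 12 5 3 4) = (0 2 7 13 1 10 5)(3 8)(4 11)(6 12)(9 14) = [2, 10, 7, 8, 11, 0, 12, 13, 3, 14, 5, 4, 6, 1, 9]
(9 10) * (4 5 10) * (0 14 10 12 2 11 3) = (0 14 10 9 4 5 12 2 11 3) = [14, 1, 11, 0, 5, 12, 6, 7, 8, 4, 9, 3, 2, 13, 10]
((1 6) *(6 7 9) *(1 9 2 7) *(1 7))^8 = ((1 7 2)(6 9))^8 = (9)(1 2 7)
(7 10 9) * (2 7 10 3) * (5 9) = (2 7 3)(5 9 10) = [0, 1, 7, 2, 4, 9, 6, 3, 8, 10, 5]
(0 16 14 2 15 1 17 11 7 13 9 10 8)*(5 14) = (0 16 5 14 2 15 1 17 11 7 13 9 10 8) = [16, 17, 15, 3, 4, 14, 6, 13, 0, 10, 8, 7, 12, 9, 2, 1, 5, 11]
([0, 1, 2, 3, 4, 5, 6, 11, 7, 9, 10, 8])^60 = [0, 1, 2, 3, 4, 5, 6, 7, 8, 9, 10, 11]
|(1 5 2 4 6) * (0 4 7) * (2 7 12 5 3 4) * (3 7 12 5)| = 9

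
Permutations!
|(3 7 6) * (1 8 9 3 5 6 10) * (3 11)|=14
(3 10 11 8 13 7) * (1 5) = (1 5)(3 10 11 8 13 7) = [0, 5, 2, 10, 4, 1, 6, 3, 13, 9, 11, 8, 12, 7]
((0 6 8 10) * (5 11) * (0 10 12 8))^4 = ((0 6)(5 11)(8 12))^4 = (12)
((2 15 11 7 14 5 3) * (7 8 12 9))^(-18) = ((2 15 11 8 12 9 7 14 5 3))^(-18) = (2 11 12 7 5)(3 15 8 9 14)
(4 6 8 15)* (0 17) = (0 17)(4 6 8 15) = [17, 1, 2, 3, 6, 5, 8, 7, 15, 9, 10, 11, 12, 13, 14, 4, 16, 0]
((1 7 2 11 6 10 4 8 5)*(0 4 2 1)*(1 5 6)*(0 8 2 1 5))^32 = (0 2 5 6 1)(4 11 8 10 7)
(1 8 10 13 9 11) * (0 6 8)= (0 6 8 10 13 9 11 1)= [6, 0, 2, 3, 4, 5, 8, 7, 10, 11, 13, 1, 12, 9]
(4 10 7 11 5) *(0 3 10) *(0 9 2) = (0 3 10 7 11 5 4 9 2) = [3, 1, 0, 10, 9, 4, 6, 11, 8, 2, 7, 5]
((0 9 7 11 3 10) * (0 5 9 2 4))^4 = ((0 2 4)(3 10 5 9 7 11))^4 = (0 2 4)(3 7 5)(9 10 11)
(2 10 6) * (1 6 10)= [0, 6, 1, 3, 4, 5, 2, 7, 8, 9, 10]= (10)(1 6 2)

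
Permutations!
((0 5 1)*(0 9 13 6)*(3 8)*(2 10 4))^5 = (0 6 13 9 1 5)(2 4 10)(3 8)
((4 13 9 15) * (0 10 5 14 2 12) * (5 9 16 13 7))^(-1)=((0 10 9 15 4 7 5 14 2 12)(13 16))^(-1)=(0 12 2 14 5 7 4 15 9 10)(13 16)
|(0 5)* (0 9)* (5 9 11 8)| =6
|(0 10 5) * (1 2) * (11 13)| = |(0 10 5)(1 2)(11 13)| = 6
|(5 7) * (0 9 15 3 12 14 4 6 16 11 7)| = |(0 9 15 3 12 14 4 6 16 11 7 5)| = 12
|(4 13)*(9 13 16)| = 4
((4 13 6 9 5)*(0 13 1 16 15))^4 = ((0 13 6 9 5 4 1 16 15))^4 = (0 5 15 9 16 6 1 13 4)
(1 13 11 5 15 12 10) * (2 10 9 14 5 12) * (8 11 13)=(1 8 11 12 9 14 5 15 2 10)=[0, 8, 10, 3, 4, 15, 6, 7, 11, 14, 1, 12, 9, 13, 5, 2]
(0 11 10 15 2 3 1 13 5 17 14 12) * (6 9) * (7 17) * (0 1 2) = (0 11 10 15)(1 13 5 7 17 14 12)(2 3)(6 9) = [11, 13, 3, 2, 4, 7, 9, 17, 8, 6, 15, 10, 1, 5, 12, 0, 16, 14]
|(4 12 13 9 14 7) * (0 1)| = |(0 1)(4 12 13 9 14 7)| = 6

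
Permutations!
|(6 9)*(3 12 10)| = |(3 12 10)(6 9)| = 6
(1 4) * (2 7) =(1 4)(2 7) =[0, 4, 7, 3, 1, 5, 6, 2]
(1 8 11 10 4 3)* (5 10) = (1 8 11 5 10 4 3) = [0, 8, 2, 1, 3, 10, 6, 7, 11, 9, 4, 5]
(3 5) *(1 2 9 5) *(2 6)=(1 6 2 9 5 3)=[0, 6, 9, 1, 4, 3, 2, 7, 8, 5]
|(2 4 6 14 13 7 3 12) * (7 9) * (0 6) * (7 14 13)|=|(0 6 13 9 14 7 3 12 2 4)|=10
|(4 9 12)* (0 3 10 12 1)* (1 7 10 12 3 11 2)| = |(0 11 2 1)(3 12 4 9 7 10)| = 12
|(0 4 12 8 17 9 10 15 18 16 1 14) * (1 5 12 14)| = |(0 4 14)(5 12 8 17 9 10 15 18 16)| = 9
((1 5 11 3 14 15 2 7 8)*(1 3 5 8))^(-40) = ((1 8 3 14 15 2 7)(5 11))^(-40) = (1 3 15 7 8 14 2)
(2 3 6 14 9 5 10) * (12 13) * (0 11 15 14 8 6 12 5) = [11, 1, 3, 12, 4, 10, 8, 7, 6, 0, 2, 15, 13, 5, 9, 14] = (0 11 15 14 9)(2 3 12 13 5 10)(6 8)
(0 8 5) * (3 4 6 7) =(0 8 5)(3 4 6 7) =[8, 1, 2, 4, 6, 0, 7, 3, 5]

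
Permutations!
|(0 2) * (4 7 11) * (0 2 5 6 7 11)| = 4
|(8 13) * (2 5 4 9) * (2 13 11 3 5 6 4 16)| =|(2 6 4 9 13 8 11 3 5 16)| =10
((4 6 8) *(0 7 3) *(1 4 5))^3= (1 8 4 5 6)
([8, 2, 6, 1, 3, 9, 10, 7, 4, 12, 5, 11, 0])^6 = (0 6 8 10 4 5 3 9 1 12 2)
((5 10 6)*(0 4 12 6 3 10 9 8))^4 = (0 5 4 9 12 8 6)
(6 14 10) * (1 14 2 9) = (1 14 10 6 2 9) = [0, 14, 9, 3, 4, 5, 2, 7, 8, 1, 6, 11, 12, 13, 10]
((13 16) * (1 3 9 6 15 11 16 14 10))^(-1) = ((1 3 9 6 15 11 16 13 14 10))^(-1) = (1 10 14 13 16 11 15 6 9 3)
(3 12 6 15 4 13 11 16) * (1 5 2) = (1 5 2)(3 12 6 15 4 13 11 16) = [0, 5, 1, 12, 13, 2, 15, 7, 8, 9, 10, 16, 6, 11, 14, 4, 3]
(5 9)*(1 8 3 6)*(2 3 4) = [0, 8, 3, 6, 2, 9, 1, 7, 4, 5] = (1 8 4 2 3 6)(5 9)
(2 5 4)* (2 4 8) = [0, 1, 5, 3, 4, 8, 6, 7, 2] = (2 5 8)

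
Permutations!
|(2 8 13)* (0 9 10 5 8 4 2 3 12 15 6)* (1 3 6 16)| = |(0 9 10 5 8 13 6)(1 3 12 15 16)(2 4)| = 70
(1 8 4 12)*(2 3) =(1 8 4 12)(2 3) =[0, 8, 3, 2, 12, 5, 6, 7, 4, 9, 10, 11, 1]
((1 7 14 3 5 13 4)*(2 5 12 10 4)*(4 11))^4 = ((1 7 14 3 12 10 11 4)(2 5 13))^4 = (1 12)(2 5 13)(3 4)(7 10)(11 14)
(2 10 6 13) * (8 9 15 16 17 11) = (2 10 6 13)(8 9 15 16 17 11) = [0, 1, 10, 3, 4, 5, 13, 7, 9, 15, 6, 8, 12, 2, 14, 16, 17, 11]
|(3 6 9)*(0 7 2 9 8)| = |(0 7 2 9 3 6 8)| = 7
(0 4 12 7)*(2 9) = (0 4 12 7)(2 9) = [4, 1, 9, 3, 12, 5, 6, 0, 8, 2, 10, 11, 7]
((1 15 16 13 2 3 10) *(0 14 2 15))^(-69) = (16)(0 3)(1 2)(10 14)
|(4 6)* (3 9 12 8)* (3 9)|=|(4 6)(8 9 12)|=6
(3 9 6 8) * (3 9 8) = (3 8 9 6) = [0, 1, 2, 8, 4, 5, 3, 7, 9, 6]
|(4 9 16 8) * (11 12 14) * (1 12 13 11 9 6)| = |(1 12 14 9 16 8 4 6)(11 13)| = 8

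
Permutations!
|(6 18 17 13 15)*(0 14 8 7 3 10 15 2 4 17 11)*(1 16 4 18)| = |(0 14 8 7 3 10 15 6 1 16 4 17 13 2 18 11)| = 16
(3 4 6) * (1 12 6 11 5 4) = [0, 12, 2, 1, 11, 4, 3, 7, 8, 9, 10, 5, 6] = (1 12 6 3)(4 11 5)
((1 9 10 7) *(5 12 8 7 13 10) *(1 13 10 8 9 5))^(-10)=(1 12)(5 9)(7 8 13)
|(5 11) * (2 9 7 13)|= 4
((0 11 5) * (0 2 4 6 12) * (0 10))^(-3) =(0 6 5 10 4 11 12 2)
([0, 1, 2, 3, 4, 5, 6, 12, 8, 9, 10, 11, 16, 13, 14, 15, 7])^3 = [0, 1, 2, 3, 4, 5, 6, 7, 8, 9, 10, 11, 12, 13, 14, 15, 16]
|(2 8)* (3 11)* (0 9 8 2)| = |(0 9 8)(3 11)| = 6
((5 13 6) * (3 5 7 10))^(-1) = (3 10 7 6 13 5)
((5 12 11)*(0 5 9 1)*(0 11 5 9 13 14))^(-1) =(0 14 13 11 1 9)(5 12)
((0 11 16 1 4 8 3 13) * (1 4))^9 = ((0 11 16 4 8 3 13))^9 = (0 16 8 13 11 4 3)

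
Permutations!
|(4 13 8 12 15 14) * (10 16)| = 6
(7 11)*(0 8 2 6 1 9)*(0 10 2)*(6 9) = (0 8)(1 6)(2 9 10)(7 11) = [8, 6, 9, 3, 4, 5, 1, 11, 0, 10, 2, 7]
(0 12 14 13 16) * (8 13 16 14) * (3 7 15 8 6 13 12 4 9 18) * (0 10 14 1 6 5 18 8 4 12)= (0 12 5 18 3 7 15 4 9 8)(1 6 13)(10 14 16)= [12, 6, 2, 7, 9, 18, 13, 15, 0, 8, 14, 11, 5, 1, 16, 4, 10, 17, 3]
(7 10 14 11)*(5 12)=(5 12)(7 10 14 11)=[0, 1, 2, 3, 4, 12, 6, 10, 8, 9, 14, 7, 5, 13, 11]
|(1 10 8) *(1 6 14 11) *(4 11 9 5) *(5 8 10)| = 4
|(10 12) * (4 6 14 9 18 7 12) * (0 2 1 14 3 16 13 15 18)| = 10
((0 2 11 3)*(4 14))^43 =((0 2 11 3)(4 14))^43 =(0 3 11 2)(4 14)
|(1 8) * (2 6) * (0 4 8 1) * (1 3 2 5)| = 15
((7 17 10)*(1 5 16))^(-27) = (17)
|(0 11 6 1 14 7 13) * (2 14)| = 8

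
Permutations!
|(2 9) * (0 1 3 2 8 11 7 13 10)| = |(0 1 3 2 9 8 11 7 13 10)| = 10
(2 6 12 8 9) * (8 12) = (12)(2 6 8 9) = [0, 1, 6, 3, 4, 5, 8, 7, 9, 2, 10, 11, 12]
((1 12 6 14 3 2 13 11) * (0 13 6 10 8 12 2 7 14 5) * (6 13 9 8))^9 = (14)(0 8 10 5 9 12 6)(1 2 13 11)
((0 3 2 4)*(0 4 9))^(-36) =((0 3 2 9))^(-36) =(9)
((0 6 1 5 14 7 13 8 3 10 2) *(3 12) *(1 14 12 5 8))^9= (0 3 8 7)(1 14 2 12)(5 13 6 10)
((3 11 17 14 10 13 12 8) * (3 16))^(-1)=(3 16 8 12 13 10 14 17 11)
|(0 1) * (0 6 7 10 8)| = |(0 1 6 7 10 8)| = 6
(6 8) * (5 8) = (5 8 6) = [0, 1, 2, 3, 4, 8, 5, 7, 6]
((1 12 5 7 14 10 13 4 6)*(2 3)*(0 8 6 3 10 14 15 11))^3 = ((0 8 6 1 12 5 7 15 11)(2 10 13 4 3))^3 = (0 1 7)(2 4 10 3 13)(5 11 6)(8 12 15)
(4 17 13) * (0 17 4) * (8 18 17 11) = [11, 1, 2, 3, 4, 5, 6, 7, 18, 9, 10, 8, 12, 0, 14, 15, 16, 13, 17] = (0 11 8 18 17 13)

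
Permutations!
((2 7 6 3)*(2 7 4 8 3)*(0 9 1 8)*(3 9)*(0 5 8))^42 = (0 7 2 5 9)(1 3 6 4 8) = ((0 3 7 6 2 4 5 8 9 1))^42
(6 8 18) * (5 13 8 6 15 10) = (5 13 8 18 15 10) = [0, 1, 2, 3, 4, 13, 6, 7, 18, 9, 5, 11, 12, 8, 14, 10, 16, 17, 15]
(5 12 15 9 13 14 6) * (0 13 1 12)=[13, 12, 2, 3, 4, 0, 5, 7, 8, 1, 10, 11, 15, 14, 6, 9]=(0 13 14 6 5)(1 12 15 9)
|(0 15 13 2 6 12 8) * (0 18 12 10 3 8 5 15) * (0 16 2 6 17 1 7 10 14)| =16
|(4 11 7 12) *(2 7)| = |(2 7 12 4 11)| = 5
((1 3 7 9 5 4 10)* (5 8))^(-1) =(1 10 4 5 8 9 7 3)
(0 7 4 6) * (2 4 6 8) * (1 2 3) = (0 7 6)(1 2 4 8 3) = [7, 2, 4, 1, 8, 5, 0, 6, 3]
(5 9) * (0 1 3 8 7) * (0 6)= [1, 3, 2, 8, 4, 9, 0, 6, 7, 5]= (0 1 3 8 7 6)(5 9)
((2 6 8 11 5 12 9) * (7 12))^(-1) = (2 9 12 7 5 11 8 6)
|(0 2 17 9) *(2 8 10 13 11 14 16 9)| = 8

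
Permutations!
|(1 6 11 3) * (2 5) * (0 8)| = 4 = |(0 8)(1 6 11 3)(2 5)|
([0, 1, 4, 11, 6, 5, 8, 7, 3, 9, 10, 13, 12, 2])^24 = (2 8 13 6 11 4 3)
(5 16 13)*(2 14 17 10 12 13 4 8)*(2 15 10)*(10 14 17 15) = [0, 1, 17, 3, 8, 16, 6, 7, 10, 9, 12, 11, 13, 5, 15, 14, 4, 2] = (2 17)(4 8 10 12 13 5 16)(14 15)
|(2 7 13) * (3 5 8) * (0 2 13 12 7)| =|(13)(0 2)(3 5 8)(7 12)| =6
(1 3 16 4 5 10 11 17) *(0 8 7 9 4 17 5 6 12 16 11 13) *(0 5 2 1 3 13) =(0 8 7 9 4 6 12 16 17 3 11 2 1 13 5 10) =[8, 13, 1, 11, 6, 10, 12, 9, 7, 4, 0, 2, 16, 5, 14, 15, 17, 3]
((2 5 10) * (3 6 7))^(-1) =((2 5 10)(3 6 7))^(-1) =(2 10 5)(3 7 6)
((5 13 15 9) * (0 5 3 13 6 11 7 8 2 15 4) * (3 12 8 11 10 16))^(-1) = ((0 5 6 10 16 3 13 4)(2 15 9 12 8)(7 11))^(-1) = (0 4 13 3 16 10 6 5)(2 8 12 9 15)(7 11)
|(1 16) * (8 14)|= |(1 16)(8 14)|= 2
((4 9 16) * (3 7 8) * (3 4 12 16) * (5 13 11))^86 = (16)(3 7 8 4 9)(5 11 13) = ((3 7 8 4 9)(5 13 11)(12 16))^86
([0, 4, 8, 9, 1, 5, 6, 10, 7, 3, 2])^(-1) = [0, 4, 10, 9, 1, 5, 6, 8, 2, 3, 7]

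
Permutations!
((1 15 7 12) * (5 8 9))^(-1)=(1 12 7 15)(5 9 8)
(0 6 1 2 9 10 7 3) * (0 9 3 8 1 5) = [6, 2, 3, 9, 4, 0, 5, 8, 1, 10, 7] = (0 6 5)(1 2 3 9 10 7 8)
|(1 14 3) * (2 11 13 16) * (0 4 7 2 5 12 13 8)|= |(0 4 7 2 11 8)(1 14 3)(5 12 13 16)|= 12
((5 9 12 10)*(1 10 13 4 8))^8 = (13)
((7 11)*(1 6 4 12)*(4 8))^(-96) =(1 12 4 8 6)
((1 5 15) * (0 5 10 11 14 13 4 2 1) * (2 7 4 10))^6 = ((0 5 15)(1 2)(4 7)(10 11 14 13))^6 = (15)(10 14)(11 13)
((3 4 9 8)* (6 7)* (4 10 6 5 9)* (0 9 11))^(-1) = ((0 9 8 3 10 6 7 5 11))^(-1) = (0 11 5 7 6 10 3 8 9)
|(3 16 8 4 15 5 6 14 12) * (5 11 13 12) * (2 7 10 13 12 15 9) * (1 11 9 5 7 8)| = |(1 11 12 3 16)(2 8 4 5 6 14 7 10 13 15 9)| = 55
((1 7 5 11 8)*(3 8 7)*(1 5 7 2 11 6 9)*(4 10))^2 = (11)(1 8 6)(3 5 9)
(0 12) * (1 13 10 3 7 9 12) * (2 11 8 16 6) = (0 1 13 10 3 7 9 12)(2 11 8 16 6) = [1, 13, 11, 7, 4, 5, 2, 9, 16, 12, 3, 8, 0, 10, 14, 15, 6]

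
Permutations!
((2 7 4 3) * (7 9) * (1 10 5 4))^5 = ((1 10 5 4 3 2 9 7))^5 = (1 2 5 7 3 10 9 4)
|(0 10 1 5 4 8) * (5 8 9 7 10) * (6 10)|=9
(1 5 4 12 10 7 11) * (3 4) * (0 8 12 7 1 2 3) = [8, 5, 3, 4, 7, 0, 6, 11, 12, 9, 1, 2, 10] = (0 8 12 10 1 5)(2 3 4 7 11)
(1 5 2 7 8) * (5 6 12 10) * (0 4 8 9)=(0 4 8 1 6 12 10 5 2 7 9)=[4, 6, 7, 3, 8, 2, 12, 9, 1, 0, 5, 11, 10]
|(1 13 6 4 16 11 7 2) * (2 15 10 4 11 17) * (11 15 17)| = 11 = |(1 13 6 15 10 4 16 11 7 17 2)|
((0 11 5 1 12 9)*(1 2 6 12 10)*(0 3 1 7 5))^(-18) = ((0 11)(1 10 7 5 2 6 12 9 3))^(-18) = (12)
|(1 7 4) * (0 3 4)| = |(0 3 4 1 7)| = 5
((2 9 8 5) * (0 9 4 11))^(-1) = (0 11 4 2 5 8 9)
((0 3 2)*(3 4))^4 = (4)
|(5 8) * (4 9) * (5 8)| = 2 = |(4 9)|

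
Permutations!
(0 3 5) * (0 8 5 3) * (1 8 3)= (1 8 5 3)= [0, 8, 2, 1, 4, 3, 6, 7, 5]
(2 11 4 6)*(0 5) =(0 5)(2 11 4 6) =[5, 1, 11, 3, 6, 0, 2, 7, 8, 9, 10, 4]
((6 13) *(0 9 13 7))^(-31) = ((0 9 13 6 7))^(-31) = (0 7 6 13 9)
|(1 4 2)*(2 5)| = |(1 4 5 2)| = 4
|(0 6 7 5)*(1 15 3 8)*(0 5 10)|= 4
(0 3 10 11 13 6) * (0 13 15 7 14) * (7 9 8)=(0 3 10 11 15 9 8 7 14)(6 13)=[3, 1, 2, 10, 4, 5, 13, 14, 7, 8, 11, 15, 12, 6, 0, 9]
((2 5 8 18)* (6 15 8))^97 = (2 5 6 15 8 18)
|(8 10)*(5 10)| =3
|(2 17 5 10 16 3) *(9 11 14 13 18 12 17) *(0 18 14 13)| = 13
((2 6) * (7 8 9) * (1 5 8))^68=((1 5 8 9 7)(2 6))^68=(1 9 5 7 8)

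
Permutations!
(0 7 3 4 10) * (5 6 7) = (0 5 6 7 3 4 10) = [5, 1, 2, 4, 10, 6, 7, 3, 8, 9, 0]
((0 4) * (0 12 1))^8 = (12)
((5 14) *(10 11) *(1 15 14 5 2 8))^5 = ((1 15 14 2 8)(10 11))^5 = (15)(10 11)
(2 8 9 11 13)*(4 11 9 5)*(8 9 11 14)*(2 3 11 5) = (2 9 5 4 14 8)(3 11 13) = [0, 1, 9, 11, 14, 4, 6, 7, 2, 5, 10, 13, 12, 3, 8]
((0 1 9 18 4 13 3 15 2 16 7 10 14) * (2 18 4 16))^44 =(0 16 13)(1 7 3)(4 14 18)(9 10 15)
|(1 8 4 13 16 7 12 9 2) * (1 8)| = 8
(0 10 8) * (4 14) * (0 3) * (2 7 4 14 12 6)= (14)(0 10 8 3)(2 7 4 12 6)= [10, 1, 7, 0, 12, 5, 2, 4, 3, 9, 8, 11, 6, 13, 14]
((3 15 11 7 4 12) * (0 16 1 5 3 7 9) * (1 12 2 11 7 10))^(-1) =(0 9 11 2 4 7 15 3 5 1 10 12 16)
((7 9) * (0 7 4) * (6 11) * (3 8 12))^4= ((0 7 9 4)(3 8 12)(6 11))^4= (3 8 12)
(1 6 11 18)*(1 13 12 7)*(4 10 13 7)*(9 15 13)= (1 6 11 18 7)(4 10 9 15 13 12)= [0, 6, 2, 3, 10, 5, 11, 1, 8, 15, 9, 18, 4, 12, 14, 13, 16, 17, 7]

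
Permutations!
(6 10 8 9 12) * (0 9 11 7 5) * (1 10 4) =(0 9 12 6 4 1 10 8 11 7 5) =[9, 10, 2, 3, 1, 0, 4, 5, 11, 12, 8, 7, 6]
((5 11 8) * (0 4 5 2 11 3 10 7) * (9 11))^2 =(0 5 10)(2 11)(3 7 4)(8 9)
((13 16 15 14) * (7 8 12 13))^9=(7 12 16 14 8 13 15)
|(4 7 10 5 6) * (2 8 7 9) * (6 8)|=4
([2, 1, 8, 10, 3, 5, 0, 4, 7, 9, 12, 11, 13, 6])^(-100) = (13)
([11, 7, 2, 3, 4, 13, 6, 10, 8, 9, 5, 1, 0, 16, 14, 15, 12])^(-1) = [12, 11, 2, 3, 4, 10, 6, 1, 8, 9, 7, 0, 16, 5, 14, 15, 13]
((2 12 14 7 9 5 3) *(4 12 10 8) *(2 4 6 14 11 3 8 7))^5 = (2 8 7 14 5 10 6 9)(3 4 12 11) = ((2 10 7 9 5 8 6 14)(3 4 12 11))^5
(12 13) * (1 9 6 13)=(1 9 6 13 12)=[0, 9, 2, 3, 4, 5, 13, 7, 8, 6, 10, 11, 1, 12]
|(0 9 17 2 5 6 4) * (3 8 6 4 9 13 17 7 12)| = 6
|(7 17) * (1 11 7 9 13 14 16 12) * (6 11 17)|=21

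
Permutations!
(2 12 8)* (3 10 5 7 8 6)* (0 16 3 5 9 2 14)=(0 16 3 10 9 2 12 6 5 7 8 14)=[16, 1, 12, 10, 4, 7, 5, 8, 14, 2, 9, 11, 6, 13, 0, 15, 3]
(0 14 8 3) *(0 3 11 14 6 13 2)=[6, 1, 0, 3, 4, 5, 13, 7, 11, 9, 10, 14, 12, 2, 8]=(0 6 13 2)(8 11 14)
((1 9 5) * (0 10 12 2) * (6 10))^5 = (12)(1 5 9)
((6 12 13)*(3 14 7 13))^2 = ((3 14 7 13 6 12))^2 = (3 7 6)(12 14 13)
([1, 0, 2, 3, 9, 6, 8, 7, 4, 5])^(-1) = (0 1)(4 8 6 5 9)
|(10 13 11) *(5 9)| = 6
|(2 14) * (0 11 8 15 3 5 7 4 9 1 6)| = |(0 11 8 15 3 5 7 4 9 1 6)(2 14)| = 22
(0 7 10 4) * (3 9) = [7, 1, 2, 9, 0, 5, 6, 10, 8, 3, 4] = (0 7 10 4)(3 9)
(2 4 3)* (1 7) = (1 7)(2 4 3) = [0, 7, 4, 2, 3, 5, 6, 1]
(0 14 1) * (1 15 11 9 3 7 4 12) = [14, 0, 2, 7, 12, 5, 6, 4, 8, 3, 10, 9, 1, 13, 15, 11] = (0 14 15 11 9 3 7 4 12 1)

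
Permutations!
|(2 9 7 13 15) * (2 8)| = 6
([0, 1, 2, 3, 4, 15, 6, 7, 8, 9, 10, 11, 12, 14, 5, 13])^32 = [0, 1, 2, 3, 4, 5, 6, 7, 8, 9, 10, 11, 12, 13, 14, 15]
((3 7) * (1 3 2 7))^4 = (7)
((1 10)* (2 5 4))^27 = ((1 10)(2 5 4))^27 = (1 10)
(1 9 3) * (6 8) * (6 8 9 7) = (1 7 6 9 3) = [0, 7, 2, 1, 4, 5, 9, 6, 8, 3]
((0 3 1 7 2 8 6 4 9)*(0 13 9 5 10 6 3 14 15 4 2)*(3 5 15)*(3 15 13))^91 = (0 14 15 4 13 9 3 1 7)(2 8 5 10 6)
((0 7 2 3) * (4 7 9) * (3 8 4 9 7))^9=((9)(0 7 2 8 4 3))^9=(9)(0 8)(2 3)(4 7)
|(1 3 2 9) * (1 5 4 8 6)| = 8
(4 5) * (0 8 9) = (0 8 9)(4 5) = [8, 1, 2, 3, 5, 4, 6, 7, 9, 0]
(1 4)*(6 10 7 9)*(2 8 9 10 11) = (1 4)(2 8 9 6 11)(7 10) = [0, 4, 8, 3, 1, 5, 11, 10, 9, 6, 7, 2]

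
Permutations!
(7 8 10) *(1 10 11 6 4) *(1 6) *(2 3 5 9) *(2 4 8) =(1 10 7 2 3 5 9 4 6 8 11) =[0, 10, 3, 5, 6, 9, 8, 2, 11, 4, 7, 1]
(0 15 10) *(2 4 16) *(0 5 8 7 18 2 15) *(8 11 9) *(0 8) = [8, 1, 4, 3, 16, 11, 6, 18, 7, 0, 5, 9, 12, 13, 14, 10, 15, 17, 2] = (0 8 7 18 2 4 16 15 10 5 11 9)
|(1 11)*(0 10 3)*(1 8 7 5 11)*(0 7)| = 7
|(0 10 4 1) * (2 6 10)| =|(0 2 6 10 4 1)| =6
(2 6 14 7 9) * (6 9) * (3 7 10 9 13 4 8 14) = (2 13 4 8 14 10 9)(3 7 6) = [0, 1, 13, 7, 8, 5, 3, 6, 14, 2, 9, 11, 12, 4, 10]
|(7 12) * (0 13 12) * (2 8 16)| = |(0 13 12 7)(2 8 16)| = 12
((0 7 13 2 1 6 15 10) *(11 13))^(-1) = (0 10 15 6 1 2 13 11 7)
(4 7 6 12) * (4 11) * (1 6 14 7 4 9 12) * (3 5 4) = (1 6)(3 5 4)(7 14)(9 12 11) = [0, 6, 2, 5, 3, 4, 1, 14, 8, 12, 10, 9, 11, 13, 7]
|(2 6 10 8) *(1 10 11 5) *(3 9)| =14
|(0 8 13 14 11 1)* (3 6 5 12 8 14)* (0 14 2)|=6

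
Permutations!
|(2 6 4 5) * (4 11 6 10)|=4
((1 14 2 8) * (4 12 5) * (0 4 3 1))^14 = (0 1 4 14 12 2 5 8 3)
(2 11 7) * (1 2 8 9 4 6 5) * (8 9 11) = (1 2 8 11 7 9 4 6 5) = [0, 2, 8, 3, 6, 1, 5, 9, 11, 4, 10, 7]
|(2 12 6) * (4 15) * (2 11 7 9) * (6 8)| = 14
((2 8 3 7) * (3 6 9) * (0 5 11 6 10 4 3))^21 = ((0 5 11 6 9)(2 8 10 4 3 7))^21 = (0 5 11 6 9)(2 4)(3 8)(7 10)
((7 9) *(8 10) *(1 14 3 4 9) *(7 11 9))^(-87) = (1 4 14 7 3)(8 10)(9 11)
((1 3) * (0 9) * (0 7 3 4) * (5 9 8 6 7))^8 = (9)(0 8 6 7 3 1 4) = ((0 8 6 7 3 1 4)(5 9))^8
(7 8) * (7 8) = (8) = [0, 1, 2, 3, 4, 5, 6, 7, 8]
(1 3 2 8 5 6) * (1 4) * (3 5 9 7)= (1 5 6 4)(2 8 9 7 3)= [0, 5, 8, 2, 1, 6, 4, 3, 9, 7]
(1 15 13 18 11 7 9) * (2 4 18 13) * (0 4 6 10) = [4, 15, 6, 3, 18, 5, 10, 9, 8, 1, 0, 7, 12, 13, 14, 2, 16, 17, 11] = (0 4 18 11 7 9 1 15 2 6 10)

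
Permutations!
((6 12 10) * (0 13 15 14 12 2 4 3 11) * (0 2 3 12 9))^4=((0 13 15 14 9)(2 4 12 10 6 3 11))^4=(0 9 14 15 13)(2 6 4 3 12 11 10)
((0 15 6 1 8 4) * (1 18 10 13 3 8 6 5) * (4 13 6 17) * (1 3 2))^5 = (0 13)(1 5)(2 15)(3 17)(4 8)(6 10 18)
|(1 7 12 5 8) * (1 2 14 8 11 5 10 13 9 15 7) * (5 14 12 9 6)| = |(2 12 10 13 6 5 11 14 8)(7 9 15)| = 9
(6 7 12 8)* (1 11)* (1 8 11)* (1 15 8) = [0, 15, 2, 3, 4, 5, 7, 12, 6, 9, 10, 1, 11, 13, 14, 8] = (1 15 8 6 7 12 11)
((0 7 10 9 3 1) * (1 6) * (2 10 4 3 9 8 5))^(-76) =(10)(0 4 6)(1 7 3)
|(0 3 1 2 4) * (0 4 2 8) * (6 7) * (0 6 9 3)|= |(1 8 6 7 9 3)|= 6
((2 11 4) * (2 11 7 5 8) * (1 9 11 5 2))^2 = ((1 9 11 4 5 8)(2 7))^2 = (1 11 5)(4 8 9)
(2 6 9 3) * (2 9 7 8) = (2 6 7 8)(3 9) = [0, 1, 6, 9, 4, 5, 7, 8, 2, 3]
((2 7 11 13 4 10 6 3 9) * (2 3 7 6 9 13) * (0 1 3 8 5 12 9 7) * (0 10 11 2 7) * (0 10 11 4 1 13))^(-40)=(13)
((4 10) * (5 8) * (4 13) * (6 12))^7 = ((4 10 13)(5 8)(6 12))^7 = (4 10 13)(5 8)(6 12)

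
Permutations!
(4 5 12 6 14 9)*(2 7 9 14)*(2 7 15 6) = (2 15 6 7 9 4 5 12) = [0, 1, 15, 3, 5, 12, 7, 9, 8, 4, 10, 11, 2, 13, 14, 6]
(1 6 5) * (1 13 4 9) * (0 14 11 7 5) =(0 14 11 7 5 13 4 9 1 6) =[14, 6, 2, 3, 9, 13, 0, 5, 8, 1, 10, 7, 12, 4, 11]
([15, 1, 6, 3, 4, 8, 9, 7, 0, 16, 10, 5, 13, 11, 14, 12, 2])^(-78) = [8, 1, 9, 3, 4, 11, 16, 7, 5, 2, 10, 13, 15, 12, 14, 0, 6]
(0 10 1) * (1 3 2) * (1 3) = (0 10 1)(2 3) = [10, 0, 3, 2, 4, 5, 6, 7, 8, 9, 1]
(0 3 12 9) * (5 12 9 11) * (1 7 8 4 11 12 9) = (12)(0 3 1 7 8 4 11 5 9) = [3, 7, 2, 1, 11, 9, 6, 8, 4, 0, 10, 5, 12]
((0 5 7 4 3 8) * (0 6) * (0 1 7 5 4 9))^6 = ((0 4 3 8 6 1 7 9))^6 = (0 7 6 3)(1 8 4 9)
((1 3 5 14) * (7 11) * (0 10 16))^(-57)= (16)(1 14 5 3)(7 11)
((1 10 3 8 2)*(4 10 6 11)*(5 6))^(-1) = ((1 5 6 11 4 10 3 8 2))^(-1) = (1 2 8 3 10 4 11 6 5)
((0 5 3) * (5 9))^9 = ((0 9 5 3))^9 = (0 9 5 3)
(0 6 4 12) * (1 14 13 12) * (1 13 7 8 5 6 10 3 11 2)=(0 10 3 11 2 1 14 7 8 5 6 4 13 12)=[10, 14, 1, 11, 13, 6, 4, 8, 5, 9, 3, 2, 0, 12, 7]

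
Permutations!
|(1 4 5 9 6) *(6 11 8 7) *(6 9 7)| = |(1 4 5 7 9 11 8 6)| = 8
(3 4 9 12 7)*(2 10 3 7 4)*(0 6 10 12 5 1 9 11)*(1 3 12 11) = (0 6 10 12 4 1 9 5 3 2 11) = [6, 9, 11, 2, 1, 3, 10, 7, 8, 5, 12, 0, 4]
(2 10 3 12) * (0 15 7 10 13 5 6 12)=(0 15 7 10 3)(2 13 5 6 12)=[15, 1, 13, 0, 4, 6, 12, 10, 8, 9, 3, 11, 2, 5, 14, 7]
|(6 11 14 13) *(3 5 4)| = 12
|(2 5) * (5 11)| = 3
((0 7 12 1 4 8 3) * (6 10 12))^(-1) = (0 3 8 4 1 12 10 6 7)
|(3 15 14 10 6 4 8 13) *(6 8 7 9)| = 12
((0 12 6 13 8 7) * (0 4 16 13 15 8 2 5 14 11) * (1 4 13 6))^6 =((0 12 1 4 16 6 15 8 7 13 2 5 14 11))^6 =(0 15 14 16 2 1 7)(4 13 12 8 11 6 5)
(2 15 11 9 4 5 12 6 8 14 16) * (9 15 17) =(2 17 9 4 5 12 6 8 14 16)(11 15) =[0, 1, 17, 3, 5, 12, 8, 7, 14, 4, 10, 15, 6, 13, 16, 11, 2, 9]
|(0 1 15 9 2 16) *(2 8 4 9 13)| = 6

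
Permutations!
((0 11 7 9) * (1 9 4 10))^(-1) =(0 9 1 10 4 7 11)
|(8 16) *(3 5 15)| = 6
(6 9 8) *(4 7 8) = (4 7 8 6 9) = [0, 1, 2, 3, 7, 5, 9, 8, 6, 4]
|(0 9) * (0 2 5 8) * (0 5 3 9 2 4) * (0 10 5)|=8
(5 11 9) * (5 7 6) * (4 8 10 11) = (4 8 10 11 9 7 6 5) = [0, 1, 2, 3, 8, 4, 5, 6, 10, 7, 11, 9]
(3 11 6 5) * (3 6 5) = (3 11 5 6) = [0, 1, 2, 11, 4, 6, 3, 7, 8, 9, 10, 5]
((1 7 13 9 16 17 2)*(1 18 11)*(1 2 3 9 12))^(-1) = ((1 7 13 12)(2 18 11)(3 9 16 17))^(-1) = (1 12 13 7)(2 11 18)(3 17 16 9)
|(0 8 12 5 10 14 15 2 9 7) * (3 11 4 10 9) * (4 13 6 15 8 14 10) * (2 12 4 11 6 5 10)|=|(0 14 8 4 11 13 5 9 7)(2 3 6 15 12 10)|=18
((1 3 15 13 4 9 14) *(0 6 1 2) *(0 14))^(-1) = ((0 6 1 3 15 13 4 9)(2 14))^(-1) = (0 9 4 13 15 3 1 6)(2 14)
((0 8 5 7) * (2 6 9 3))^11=(0 7 5 8)(2 3 9 6)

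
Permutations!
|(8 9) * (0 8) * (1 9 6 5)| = 6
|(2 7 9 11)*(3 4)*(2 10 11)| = 6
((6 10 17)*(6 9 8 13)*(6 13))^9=((6 10 17 9 8))^9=(6 8 9 17 10)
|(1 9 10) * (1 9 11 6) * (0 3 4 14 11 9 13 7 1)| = |(0 3 4 14 11 6)(1 9 10 13 7)| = 30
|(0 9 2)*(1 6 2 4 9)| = |(0 1 6 2)(4 9)| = 4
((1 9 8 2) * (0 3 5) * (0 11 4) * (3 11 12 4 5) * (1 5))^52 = ((0 11 1 9 8 2 5 12 4))^52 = (0 12 2 9 11 4 5 8 1)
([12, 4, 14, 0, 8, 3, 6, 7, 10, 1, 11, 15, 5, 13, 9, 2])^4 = [0, 11, 4, 3, 15, 5, 6, 7, 2, 10, 14, 9, 12, 13, 8, 1]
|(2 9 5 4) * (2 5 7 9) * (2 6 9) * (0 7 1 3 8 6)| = 30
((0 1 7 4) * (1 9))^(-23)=((0 9 1 7 4))^(-23)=(0 1 4 9 7)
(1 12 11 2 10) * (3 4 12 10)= (1 10)(2 3 4 12 11)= [0, 10, 3, 4, 12, 5, 6, 7, 8, 9, 1, 2, 11]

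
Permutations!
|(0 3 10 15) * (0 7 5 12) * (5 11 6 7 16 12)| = 6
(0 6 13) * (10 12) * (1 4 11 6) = (0 1 4 11 6 13)(10 12) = [1, 4, 2, 3, 11, 5, 13, 7, 8, 9, 12, 6, 10, 0]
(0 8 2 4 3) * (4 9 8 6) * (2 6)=(0 2 9 8 6 4 3)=[2, 1, 9, 0, 3, 5, 4, 7, 6, 8]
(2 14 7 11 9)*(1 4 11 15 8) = (1 4 11 9 2 14 7 15 8) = [0, 4, 14, 3, 11, 5, 6, 15, 1, 2, 10, 9, 12, 13, 7, 8]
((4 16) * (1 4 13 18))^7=(1 16 18 4 13)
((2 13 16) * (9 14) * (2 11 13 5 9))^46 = (2 9)(5 14)(11 13 16)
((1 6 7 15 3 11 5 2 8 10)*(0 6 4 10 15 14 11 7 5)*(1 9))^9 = ((0 6 5 2 8 15 3 7 14 11)(1 4 10 9))^9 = (0 11 14 7 3 15 8 2 5 6)(1 4 10 9)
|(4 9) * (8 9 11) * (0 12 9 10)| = 7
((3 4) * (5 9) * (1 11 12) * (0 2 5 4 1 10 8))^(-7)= (0 4 12 2 3 10 5 1 8 9 11)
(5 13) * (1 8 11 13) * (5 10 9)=(1 8 11 13 10 9 5)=[0, 8, 2, 3, 4, 1, 6, 7, 11, 5, 9, 13, 12, 10]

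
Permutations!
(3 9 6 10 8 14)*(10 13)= (3 9 6 13 10 8 14)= [0, 1, 2, 9, 4, 5, 13, 7, 14, 6, 8, 11, 12, 10, 3]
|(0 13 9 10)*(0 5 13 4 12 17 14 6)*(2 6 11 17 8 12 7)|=60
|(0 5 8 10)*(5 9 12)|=6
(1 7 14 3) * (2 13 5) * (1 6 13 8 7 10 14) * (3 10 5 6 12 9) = (1 5 2 8 7)(3 12 9)(6 13)(10 14) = [0, 5, 8, 12, 4, 2, 13, 1, 7, 3, 14, 11, 9, 6, 10]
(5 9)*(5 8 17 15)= (5 9 8 17 15)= [0, 1, 2, 3, 4, 9, 6, 7, 17, 8, 10, 11, 12, 13, 14, 5, 16, 15]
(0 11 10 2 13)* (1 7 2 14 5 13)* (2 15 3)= (0 11 10 14 5 13)(1 7 15 3 2)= [11, 7, 1, 2, 4, 13, 6, 15, 8, 9, 14, 10, 12, 0, 5, 3]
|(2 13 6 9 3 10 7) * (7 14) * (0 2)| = |(0 2 13 6 9 3 10 14 7)| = 9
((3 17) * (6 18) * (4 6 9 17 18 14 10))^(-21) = ((3 18 9 17)(4 6 14 10))^(-21) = (3 17 9 18)(4 10 14 6)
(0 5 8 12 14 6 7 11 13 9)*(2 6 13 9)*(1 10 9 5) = (0 1 10 9)(2 6 7 11 5 8 12 14 13) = [1, 10, 6, 3, 4, 8, 7, 11, 12, 0, 9, 5, 14, 2, 13]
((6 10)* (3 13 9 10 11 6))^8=((3 13 9 10)(6 11))^8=(13)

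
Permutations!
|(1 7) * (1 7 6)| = |(7)(1 6)| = 2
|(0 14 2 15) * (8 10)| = |(0 14 2 15)(8 10)| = 4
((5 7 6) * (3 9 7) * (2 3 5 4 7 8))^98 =(2 9)(3 8)(4 6 7)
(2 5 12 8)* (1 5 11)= (1 5 12 8 2 11)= [0, 5, 11, 3, 4, 12, 6, 7, 2, 9, 10, 1, 8]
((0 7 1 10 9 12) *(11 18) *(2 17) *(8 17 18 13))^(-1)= (0 12 9 10 1 7)(2 17 8 13 11 18)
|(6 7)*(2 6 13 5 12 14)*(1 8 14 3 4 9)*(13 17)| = 13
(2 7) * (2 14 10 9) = [0, 1, 7, 3, 4, 5, 6, 14, 8, 2, 9, 11, 12, 13, 10] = (2 7 14 10 9)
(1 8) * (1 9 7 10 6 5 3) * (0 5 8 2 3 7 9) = (0 5 7 10 6 8)(1 2 3) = [5, 2, 3, 1, 4, 7, 8, 10, 0, 9, 6]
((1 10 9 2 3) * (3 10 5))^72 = ((1 5 3)(2 10 9))^72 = (10)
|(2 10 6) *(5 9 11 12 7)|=15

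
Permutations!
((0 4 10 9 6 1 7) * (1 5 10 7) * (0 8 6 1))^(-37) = (0 1 9 10 5 6 8 7 4) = ((0 4 7 8 6 5 10 9 1))^(-37)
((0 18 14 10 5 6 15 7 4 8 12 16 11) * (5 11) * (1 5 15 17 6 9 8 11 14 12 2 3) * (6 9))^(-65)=(0 11 4 7 15 16 12 18)(1 3 2 8 9 17 6 5)(10 14)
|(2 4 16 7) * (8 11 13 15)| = 4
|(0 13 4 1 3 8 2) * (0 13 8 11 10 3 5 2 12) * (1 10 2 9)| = 6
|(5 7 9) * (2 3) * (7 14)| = 4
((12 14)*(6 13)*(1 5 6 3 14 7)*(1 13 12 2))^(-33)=(1 12 3)(2 6 13)(5 7 14)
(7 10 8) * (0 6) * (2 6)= (0 2 6)(7 10 8)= [2, 1, 6, 3, 4, 5, 0, 10, 7, 9, 8]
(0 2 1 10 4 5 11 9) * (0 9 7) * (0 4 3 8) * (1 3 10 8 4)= (0 2 3 4 5 11 7 1 8)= [2, 8, 3, 4, 5, 11, 6, 1, 0, 9, 10, 7]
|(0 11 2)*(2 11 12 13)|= 4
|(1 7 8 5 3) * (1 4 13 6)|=8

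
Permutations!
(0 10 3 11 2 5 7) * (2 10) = [2, 1, 5, 11, 4, 7, 6, 0, 8, 9, 3, 10] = (0 2 5 7)(3 11 10)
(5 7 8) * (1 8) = (1 8 5 7) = [0, 8, 2, 3, 4, 7, 6, 1, 5]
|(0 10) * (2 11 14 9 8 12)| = 6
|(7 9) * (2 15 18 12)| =|(2 15 18 12)(7 9)| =4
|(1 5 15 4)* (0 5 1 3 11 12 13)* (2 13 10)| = 10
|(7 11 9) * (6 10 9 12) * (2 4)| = 6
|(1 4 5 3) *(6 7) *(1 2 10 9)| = 14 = |(1 4 5 3 2 10 9)(6 7)|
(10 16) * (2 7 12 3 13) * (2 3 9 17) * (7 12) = [0, 1, 12, 13, 4, 5, 6, 7, 8, 17, 16, 11, 9, 3, 14, 15, 10, 2] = (2 12 9 17)(3 13)(10 16)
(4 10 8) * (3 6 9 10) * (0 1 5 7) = (0 1 5 7)(3 6 9 10 8 4) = [1, 5, 2, 6, 3, 7, 9, 0, 4, 10, 8]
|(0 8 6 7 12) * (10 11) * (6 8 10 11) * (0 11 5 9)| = 8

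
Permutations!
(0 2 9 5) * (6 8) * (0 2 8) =(0 8 6)(2 9 5) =[8, 1, 9, 3, 4, 2, 0, 7, 6, 5]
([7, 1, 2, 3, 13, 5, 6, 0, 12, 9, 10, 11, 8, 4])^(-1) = [7, 1, 2, 3, 13, 5, 6, 0, 12, 9, 10, 11, 8, 4]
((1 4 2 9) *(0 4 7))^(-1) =((0 4 2 9 1 7))^(-1) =(0 7 1 9 2 4)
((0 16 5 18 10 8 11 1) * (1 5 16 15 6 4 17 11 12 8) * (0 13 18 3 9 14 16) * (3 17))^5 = ((0 15 6 4 3 9 14 16)(1 13 18 10)(5 17 11)(8 12))^5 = (0 9 6 16 3 15 14 4)(1 13 18 10)(5 11 17)(8 12)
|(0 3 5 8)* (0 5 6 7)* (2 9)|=4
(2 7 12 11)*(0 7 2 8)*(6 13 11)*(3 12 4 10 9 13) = [7, 1, 2, 12, 10, 5, 3, 4, 0, 13, 9, 8, 6, 11] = (0 7 4 10 9 13 11 8)(3 12 6)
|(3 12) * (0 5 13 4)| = 4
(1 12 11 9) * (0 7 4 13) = (0 7 4 13)(1 12 11 9) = [7, 12, 2, 3, 13, 5, 6, 4, 8, 1, 10, 9, 11, 0]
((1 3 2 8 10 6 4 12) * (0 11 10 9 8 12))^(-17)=(0 6 11 4 10)(1 12 2 3)(8 9)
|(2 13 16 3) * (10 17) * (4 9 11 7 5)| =20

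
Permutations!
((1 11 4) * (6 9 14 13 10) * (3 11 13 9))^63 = ((1 13 10 6 3 11 4)(9 14))^63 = (9 14)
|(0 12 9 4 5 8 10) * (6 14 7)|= |(0 12 9 4 5 8 10)(6 14 7)|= 21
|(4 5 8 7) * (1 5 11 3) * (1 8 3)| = 7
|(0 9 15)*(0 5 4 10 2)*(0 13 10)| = |(0 9 15 5 4)(2 13 10)| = 15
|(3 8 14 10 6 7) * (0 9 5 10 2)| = 10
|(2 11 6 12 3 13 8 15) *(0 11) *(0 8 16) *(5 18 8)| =|(0 11 6 12 3 13 16)(2 5 18 8 15)| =35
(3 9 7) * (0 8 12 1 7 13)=(0 8 12 1 7 3 9 13)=[8, 7, 2, 9, 4, 5, 6, 3, 12, 13, 10, 11, 1, 0]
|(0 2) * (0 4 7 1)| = 5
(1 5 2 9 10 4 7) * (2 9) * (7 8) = (1 5 9 10 4 8 7) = [0, 5, 2, 3, 8, 9, 6, 1, 7, 10, 4]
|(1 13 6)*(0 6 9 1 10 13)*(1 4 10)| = 12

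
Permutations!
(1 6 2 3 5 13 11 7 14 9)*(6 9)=[0, 9, 3, 5, 4, 13, 2, 14, 8, 1, 10, 7, 12, 11, 6]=(1 9)(2 3 5 13 11 7 14 6)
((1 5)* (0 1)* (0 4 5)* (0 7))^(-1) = ((0 1 7)(4 5))^(-1) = (0 7 1)(4 5)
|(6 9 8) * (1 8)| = |(1 8 6 9)| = 4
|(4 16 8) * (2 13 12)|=|(2 13 12)(4 16 8)|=3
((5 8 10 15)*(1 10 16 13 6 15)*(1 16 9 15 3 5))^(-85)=(1 3)(5 10)(6 15)(8 16)(9 13)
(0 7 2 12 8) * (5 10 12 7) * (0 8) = (0 5 10 12)(2 7) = [5, 1, 7, 3, 4, 10, 6, 2, 8, 9, 12, 11, 0]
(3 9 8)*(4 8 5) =[0, 1, 2, 9, 8, 4, 6, 7, 3, 5] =(3 9 5 4 8)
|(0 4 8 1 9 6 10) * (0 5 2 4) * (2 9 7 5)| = 9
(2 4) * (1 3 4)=(1 3 4 2)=[0, 3, 1, 4, 2]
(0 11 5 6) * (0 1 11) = [0, 11, 2, 3, 4, 6, 1, 7, 8, 9, 10, 5] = (1 11 5 6)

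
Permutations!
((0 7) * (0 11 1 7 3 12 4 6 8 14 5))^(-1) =((0 3 12 4 6 8 14 5)(1 7 11))^(-1) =(0 5 14 8 6 4 12 3)(1 11 7)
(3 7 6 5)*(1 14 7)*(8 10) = (1 14 7 6 5 3)(8 10) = [0, 14, 2, 1, 4, 3, 5, 6, 10, 9, 8, 11, 12, 13, 7]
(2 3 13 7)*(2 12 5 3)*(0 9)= (0 9)(3 13 7 12 5)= [9, 1, 2, 13, 4, 3, 6, 12, 8, 0, 10, 11, 5, 7]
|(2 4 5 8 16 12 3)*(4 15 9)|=|(2 15 9 4 5 8 16 12 3)|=9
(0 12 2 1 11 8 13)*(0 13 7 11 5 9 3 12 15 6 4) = (0 15 6 4)(1 5 9 3 12 2)(7 11 8) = [15, 5, 1, 12, 0, 9, 4, 11, 7, 3, 10, 8, 2, 13, 14, 6]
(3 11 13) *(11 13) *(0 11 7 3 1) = (0 11 7 3 13 1) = [11, 0, 2, 13, 4, 5, 6, 3, 8, 9, 10, 7, 12, 1]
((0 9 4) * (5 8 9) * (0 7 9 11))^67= (0 11 8 5)(4 7 9)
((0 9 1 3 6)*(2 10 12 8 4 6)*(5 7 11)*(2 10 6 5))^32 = ((0 9 1 3 10 12 8 4 5 7 11 2 6))^32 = (0 8 6 12 2 10 11 3 7 1 5 9 4)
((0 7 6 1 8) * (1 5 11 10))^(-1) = (0 8 1 10 11 5 6 7)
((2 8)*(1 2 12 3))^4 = (1 3 12 8 2)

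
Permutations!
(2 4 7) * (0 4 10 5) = [4, 1, 10, 3, 7, 0, 6, 2, 8, 9, 5] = (0 4 7 2 10 5)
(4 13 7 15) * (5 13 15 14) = (4 15)(5 13 7 14) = [0, 1, 2, 3, 15, 13, 6, 14, 8, 9, 10, 11, 12, 7, 5, 4]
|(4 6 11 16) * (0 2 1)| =12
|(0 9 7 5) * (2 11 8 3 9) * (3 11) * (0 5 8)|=7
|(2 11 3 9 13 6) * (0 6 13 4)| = 7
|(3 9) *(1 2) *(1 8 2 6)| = 2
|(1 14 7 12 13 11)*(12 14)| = 4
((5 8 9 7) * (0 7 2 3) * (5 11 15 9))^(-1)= ((0 7 11 15 9 2 3)(5 8))^(-1)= (0 3 2 9 15 11 7)(5 8)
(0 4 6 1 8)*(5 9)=(0 4 6 1 8)(5 9)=[4, 8, 2, 3, 6, 9, 1, 7, 0, 5]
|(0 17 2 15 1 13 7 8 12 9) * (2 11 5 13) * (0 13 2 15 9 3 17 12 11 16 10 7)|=26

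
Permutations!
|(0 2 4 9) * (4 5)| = |(0 2 5 4 9)| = 5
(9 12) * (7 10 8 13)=(7 10 8 13)(9 12)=[0, 1, 2, 3, 4, 5, 6, 10, 13, 12, 8, 11, 9, 7]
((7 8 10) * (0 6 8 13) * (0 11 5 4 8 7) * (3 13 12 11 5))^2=(0 7 11 13 4 10 6 12 3 5 8)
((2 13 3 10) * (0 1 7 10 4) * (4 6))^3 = (0 10 3)(1 2 6)(4 7 13)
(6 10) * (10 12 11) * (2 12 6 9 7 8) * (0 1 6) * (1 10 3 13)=(0 10 9 7 8 2 12 11 3 13 1 6)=[10, 6, 12, 13, 4, 5, 0, 8, 2, 7, 9, 3, 11, 1]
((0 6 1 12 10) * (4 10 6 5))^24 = (12)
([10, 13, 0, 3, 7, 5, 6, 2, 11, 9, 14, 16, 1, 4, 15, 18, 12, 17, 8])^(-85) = (0 2 7 4 13 1 12 16 11 8 18 15 14 10)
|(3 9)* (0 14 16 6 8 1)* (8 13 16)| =12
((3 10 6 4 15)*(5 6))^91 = ((3 10 5 6 4 15))^91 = (3 10 5 6 4 15)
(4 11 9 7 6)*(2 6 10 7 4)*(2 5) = [0, 1, 6, 3, 11, 2, 5, 10, 8, 4, 7, 9] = (2 6 5)(4 11 9)(7 10)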